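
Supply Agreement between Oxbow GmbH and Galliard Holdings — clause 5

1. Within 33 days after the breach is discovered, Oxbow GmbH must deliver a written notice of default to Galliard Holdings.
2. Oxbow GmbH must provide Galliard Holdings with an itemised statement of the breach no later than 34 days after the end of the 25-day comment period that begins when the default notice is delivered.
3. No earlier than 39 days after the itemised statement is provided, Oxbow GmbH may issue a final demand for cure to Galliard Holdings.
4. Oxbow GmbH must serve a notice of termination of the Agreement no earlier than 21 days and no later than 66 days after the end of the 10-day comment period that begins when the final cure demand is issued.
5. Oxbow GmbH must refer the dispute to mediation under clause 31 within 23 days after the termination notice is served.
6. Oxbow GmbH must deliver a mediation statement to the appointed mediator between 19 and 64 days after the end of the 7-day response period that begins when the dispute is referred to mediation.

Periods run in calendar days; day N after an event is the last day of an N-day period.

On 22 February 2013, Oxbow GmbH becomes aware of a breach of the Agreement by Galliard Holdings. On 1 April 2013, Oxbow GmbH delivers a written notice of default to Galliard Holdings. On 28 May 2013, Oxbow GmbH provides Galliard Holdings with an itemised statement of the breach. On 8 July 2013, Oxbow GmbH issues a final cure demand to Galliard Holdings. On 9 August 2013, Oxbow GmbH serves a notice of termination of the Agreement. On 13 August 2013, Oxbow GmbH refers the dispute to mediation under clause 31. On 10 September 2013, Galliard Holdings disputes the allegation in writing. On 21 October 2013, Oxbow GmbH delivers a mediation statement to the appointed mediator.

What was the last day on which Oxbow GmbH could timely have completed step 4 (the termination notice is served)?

22 September 2013

The final cure demand is issued on 8 July 2013; the 10-day comment period therefore ends 18 July 2013, and step 4 runs from that date. The window is 21–66 days after 18 July 2013; it closes on 22 September 2013.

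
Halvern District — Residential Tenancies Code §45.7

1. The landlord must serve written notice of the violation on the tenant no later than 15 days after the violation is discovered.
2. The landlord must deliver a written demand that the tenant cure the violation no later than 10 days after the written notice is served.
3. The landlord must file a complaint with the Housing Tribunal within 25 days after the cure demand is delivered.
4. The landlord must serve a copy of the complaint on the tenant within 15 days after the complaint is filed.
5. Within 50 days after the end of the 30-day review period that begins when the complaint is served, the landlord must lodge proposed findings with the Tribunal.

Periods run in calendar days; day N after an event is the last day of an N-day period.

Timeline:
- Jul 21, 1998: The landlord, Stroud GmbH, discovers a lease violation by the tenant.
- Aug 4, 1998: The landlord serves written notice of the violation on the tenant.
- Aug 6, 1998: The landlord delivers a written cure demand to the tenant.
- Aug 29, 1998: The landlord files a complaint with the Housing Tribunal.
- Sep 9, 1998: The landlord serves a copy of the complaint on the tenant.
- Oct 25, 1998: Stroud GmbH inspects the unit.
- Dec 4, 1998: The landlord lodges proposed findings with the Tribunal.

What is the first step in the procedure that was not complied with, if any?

Step 1: 15 days after Jul 21, 1998 (when the violation is discovered) is Aug 5, 1998; completed Aug 4, 1998, before the deadline.
Step 2: 10 days after Aug 4, 1998 (when the written notice is served) is Aug 14, 1998; done Aug 6, 1998 — timely.
Step 3: 25 days after Aug 6, 1998 (when the cure demand is delivered) is Aug 31, 1998; Aug 29, 1998 is within that limit.
Step 4: 15 days after Aug 29, 1998 (when the complaint is filed) is Sep 13, 1998; Sep 9, 1998 is within that limit.
Step 5: 50 days after Oct 9, 1998 (end of the 30-day review period, which began when the complaint is served on Sep 9, 1998) is Nov 28, 1998; not done until Dec 4, 1998, 6 days after the deadline.

Step 5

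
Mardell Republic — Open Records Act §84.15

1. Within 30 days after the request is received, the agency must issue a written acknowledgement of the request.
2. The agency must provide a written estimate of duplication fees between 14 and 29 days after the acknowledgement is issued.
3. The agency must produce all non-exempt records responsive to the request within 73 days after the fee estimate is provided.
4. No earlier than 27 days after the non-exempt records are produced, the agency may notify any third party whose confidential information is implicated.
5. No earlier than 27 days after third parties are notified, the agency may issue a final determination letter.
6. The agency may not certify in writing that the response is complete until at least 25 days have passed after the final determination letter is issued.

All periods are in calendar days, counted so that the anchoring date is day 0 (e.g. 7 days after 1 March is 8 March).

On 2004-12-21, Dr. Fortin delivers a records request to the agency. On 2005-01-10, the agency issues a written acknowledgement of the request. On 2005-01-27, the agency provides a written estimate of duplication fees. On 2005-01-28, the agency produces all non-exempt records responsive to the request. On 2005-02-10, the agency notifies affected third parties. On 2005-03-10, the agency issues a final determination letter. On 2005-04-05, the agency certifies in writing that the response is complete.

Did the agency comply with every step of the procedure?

No

Step 1 — counting 30 days from 2004-12-21 (when the request is received) gives a deadline of 2005-01-20; 2005-01-10 is within that limit.
Step 2 — 14 and 29 days from 2005-01-10 (when the acknowledgement is issued) are 2005-01-24 and 2005-02-08 respectively; done 2005-01-27, which is between those dates.
Step 3 — counting 73 days from 2005-01-27 (when the fee estimate is provided) gives a deadline of 2005-04-10; 2005-01-28 is within that limit.
Step 4 — must wait 27 days from 2005-01-28 (when the non-exempt records are produced), so not before 2005-02-24; done 2005-02-10 — 14 days too early.
Later steps need not be reached.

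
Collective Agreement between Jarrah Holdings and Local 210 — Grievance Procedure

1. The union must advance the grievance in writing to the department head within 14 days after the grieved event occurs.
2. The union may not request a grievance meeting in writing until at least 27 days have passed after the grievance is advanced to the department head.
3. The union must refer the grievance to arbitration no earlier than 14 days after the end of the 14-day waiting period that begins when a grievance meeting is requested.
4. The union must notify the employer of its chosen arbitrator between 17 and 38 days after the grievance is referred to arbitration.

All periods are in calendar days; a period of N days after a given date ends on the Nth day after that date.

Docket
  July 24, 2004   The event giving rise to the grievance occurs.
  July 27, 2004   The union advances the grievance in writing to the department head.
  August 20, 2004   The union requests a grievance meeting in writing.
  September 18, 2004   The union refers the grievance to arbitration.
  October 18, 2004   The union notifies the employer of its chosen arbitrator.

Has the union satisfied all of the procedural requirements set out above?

No

Step 1 — counting 14 days from July 24, 2004 (when the grieved event occurs) gives a deadline of August 7, 2004; July 27, 2004 is within that limit.
Step 2 — must wait 27 days from July 27, 2004 (when the grievance is advanced to the department head), so not before August 23, 2004; done August 20, 2004 — 3 days too early.
That is the first point of non-compliance.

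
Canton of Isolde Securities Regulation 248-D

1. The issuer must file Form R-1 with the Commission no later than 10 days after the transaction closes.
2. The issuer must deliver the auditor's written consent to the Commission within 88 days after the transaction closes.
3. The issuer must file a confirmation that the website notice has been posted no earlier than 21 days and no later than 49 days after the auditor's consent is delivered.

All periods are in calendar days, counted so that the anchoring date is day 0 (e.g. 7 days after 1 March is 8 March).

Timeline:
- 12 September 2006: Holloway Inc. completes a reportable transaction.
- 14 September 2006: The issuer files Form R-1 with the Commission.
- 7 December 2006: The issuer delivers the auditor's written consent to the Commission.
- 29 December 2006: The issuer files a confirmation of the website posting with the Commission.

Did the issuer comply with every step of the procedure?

Yes

Step 1: 10 days after 12 September 2006 (when the transaction closes) is 22 September 2006; 14 September 2006 is within that limit.
Step 2: 88 days after 12 September 2006 (when the transaction closes) is 9 December 2006; 7 December 2006 is within that limit.
Step 3: the window is 21–49 days after 7 December 2006 (when the auditor's consent is delivered), so 28 December 2006 through 25 January 2007; 29 December 2006 falls inside that range.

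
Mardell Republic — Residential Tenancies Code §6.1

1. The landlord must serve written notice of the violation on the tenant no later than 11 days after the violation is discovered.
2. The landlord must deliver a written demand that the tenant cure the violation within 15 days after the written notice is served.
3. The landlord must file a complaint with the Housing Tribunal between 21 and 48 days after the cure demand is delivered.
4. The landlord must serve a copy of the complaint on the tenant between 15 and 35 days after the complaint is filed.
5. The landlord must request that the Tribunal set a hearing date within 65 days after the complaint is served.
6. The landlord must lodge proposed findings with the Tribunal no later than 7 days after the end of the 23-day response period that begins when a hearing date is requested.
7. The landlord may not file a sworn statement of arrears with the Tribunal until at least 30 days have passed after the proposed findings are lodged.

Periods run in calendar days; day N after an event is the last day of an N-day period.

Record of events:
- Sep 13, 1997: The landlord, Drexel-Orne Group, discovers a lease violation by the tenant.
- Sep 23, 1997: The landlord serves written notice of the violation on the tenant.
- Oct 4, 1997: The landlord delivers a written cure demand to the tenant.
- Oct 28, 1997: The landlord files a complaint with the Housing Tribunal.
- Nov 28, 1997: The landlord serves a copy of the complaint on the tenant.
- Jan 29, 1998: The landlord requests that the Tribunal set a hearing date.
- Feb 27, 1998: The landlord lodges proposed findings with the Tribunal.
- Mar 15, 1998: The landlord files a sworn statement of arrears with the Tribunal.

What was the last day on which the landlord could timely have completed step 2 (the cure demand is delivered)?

Step 2 runs from Sep 23, 1997, when the written notice is served. 15 days after Sep 23, 1997 is Oct 8, 1997.

Oct 8, 1997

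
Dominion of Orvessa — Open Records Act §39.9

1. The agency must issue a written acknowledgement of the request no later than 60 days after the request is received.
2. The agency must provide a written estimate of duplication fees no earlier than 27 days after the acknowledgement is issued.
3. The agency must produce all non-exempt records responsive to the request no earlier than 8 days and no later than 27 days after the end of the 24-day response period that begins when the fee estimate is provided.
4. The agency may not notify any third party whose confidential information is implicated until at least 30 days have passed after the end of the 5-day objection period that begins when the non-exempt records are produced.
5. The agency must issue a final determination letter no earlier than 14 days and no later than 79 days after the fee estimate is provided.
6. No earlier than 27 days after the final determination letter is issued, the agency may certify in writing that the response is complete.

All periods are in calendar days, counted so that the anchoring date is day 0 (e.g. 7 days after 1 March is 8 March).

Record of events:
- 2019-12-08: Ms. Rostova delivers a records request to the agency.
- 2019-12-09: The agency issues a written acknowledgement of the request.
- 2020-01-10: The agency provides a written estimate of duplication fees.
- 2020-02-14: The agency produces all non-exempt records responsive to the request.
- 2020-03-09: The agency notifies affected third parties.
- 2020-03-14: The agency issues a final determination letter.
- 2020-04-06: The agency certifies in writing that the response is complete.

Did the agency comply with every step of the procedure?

No

(1) due by 2019-12-08 + 60 days = 2020-02-06; done 2019-12-09 — timely.
(2) permitted from 2019-12-09 + 27 days = 2020-01-05 onward; done 2020-01-10 — permitted.
(3) the permitted window runs from 2020-02-03 + 8 = 2020-02-11 to 2020-02-03 + 27 = 2020-03-01; done 2020-02-14, which is between those dates.
(4) permitted from 2020-02-19 + 30 days = 2020-03-20 onward; done 2020-03-09 — 11 days too early.
No need to go further; step 4 was not satisfied.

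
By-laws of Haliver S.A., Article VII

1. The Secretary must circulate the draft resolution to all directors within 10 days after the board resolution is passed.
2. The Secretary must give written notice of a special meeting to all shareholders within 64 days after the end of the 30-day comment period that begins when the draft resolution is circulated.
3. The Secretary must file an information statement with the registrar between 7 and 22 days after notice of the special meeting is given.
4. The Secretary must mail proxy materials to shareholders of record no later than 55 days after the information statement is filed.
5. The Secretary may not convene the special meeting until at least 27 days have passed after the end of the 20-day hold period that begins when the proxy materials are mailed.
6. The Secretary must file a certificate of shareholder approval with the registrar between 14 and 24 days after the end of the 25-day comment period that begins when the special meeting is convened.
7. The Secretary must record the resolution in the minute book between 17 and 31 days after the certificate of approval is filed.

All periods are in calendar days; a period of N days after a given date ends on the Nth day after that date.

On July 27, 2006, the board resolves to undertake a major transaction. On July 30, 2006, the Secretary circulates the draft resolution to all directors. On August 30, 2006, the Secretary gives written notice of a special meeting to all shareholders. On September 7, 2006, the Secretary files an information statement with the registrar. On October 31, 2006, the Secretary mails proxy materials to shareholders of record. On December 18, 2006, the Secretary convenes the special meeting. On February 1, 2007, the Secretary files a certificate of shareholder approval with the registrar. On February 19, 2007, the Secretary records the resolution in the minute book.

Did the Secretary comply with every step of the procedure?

Yes

(1) due by July 27, 2006 + 10 days = August 6, 2006; completed July 30, 2006, before the deadline.
(2) due by August 29, 2006 + 64 days = November 1, 2006; completed August 30, 2006, before the deadline.
(3) the permitted window runs from August 30, 2006 + 7 = September 6, 2006 to August 30, 2006 + 22 = September 21, 2006; done September 7, 2006 — within the window.
(4) due by September 7, 2006 + 55 days = November 1, 2006; completed October 31, 2006, before the deadline.
(5) permitted from November 20, 2006 + 27 days = December 17, 2006 onward; done December 18, 2006, after the minimum wait.
(6) the permitted window runs from January 12, 2007 + 14 = January 26, 2007 to January 12, 2007 + 24 = February 5, 2007; done February 1, 2007, which is between those dates.
(7) the permitted window runs from February 1, 2007 + 17 = February 18, 2007 to February 1, 2007 + 31 = March 4, 2007; done February 19, 2007, which is between those dates.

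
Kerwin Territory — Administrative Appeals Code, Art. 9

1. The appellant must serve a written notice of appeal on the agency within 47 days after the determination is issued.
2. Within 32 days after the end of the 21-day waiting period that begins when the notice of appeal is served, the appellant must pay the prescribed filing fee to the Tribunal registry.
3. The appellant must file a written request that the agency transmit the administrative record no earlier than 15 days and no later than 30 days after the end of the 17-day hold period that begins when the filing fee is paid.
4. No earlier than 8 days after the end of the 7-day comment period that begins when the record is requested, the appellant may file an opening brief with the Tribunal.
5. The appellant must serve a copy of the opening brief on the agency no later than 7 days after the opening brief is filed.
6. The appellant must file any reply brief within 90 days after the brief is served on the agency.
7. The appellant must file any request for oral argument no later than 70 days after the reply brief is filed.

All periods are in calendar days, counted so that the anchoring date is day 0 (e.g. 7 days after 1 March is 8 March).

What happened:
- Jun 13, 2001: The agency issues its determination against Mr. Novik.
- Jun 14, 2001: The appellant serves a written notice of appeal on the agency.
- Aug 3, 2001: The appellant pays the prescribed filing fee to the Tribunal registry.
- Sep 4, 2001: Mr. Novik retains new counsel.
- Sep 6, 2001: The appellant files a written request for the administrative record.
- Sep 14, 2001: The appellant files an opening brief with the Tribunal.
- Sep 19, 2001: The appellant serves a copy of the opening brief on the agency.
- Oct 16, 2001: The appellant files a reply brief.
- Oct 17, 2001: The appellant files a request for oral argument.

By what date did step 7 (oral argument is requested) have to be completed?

Dec 25, 2001

Step 7 runs from Oct 16, 2001, when the reply brief is filed. 70 days after Oct 16, 2001 is Dec 25, 2001.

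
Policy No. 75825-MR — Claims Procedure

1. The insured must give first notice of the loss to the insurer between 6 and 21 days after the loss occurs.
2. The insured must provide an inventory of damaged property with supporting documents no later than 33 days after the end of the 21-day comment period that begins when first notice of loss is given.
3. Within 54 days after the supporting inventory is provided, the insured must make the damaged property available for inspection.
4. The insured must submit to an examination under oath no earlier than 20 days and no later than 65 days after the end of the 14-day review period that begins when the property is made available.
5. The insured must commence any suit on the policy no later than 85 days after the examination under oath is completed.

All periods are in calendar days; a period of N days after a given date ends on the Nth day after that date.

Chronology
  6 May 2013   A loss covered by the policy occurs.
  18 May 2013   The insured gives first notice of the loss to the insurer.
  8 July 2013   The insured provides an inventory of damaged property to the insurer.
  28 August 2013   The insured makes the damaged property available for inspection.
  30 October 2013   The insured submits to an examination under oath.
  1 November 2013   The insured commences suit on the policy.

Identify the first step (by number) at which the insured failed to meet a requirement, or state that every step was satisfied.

None — every step was satisfied

Step 1: the window is 6–21 days after 6 May 2013 (when the loss occurs), so 12 May 2013 through 27 May 2013; done 18 May 2013 — within the window.
Step 2: 33 days after 8 June 2013 (end of the 21-day comment period, which began when first notice of loss is given on 18 May 2013) is 11 July 2013; done 8 July 2013 — timely.
Step 3: 54 days after 8 July 2013 (when the supporting inventory is provided) is 31 August 2013; done 28 August 2013 — timely.
Step 4: the window is 20–65 days after 11 September 2013 (end of the 14-day review period, which began when the property is made available on 28 August 2013), so 1 October 2013 through 15 November 2013; done 30 October 2013 — within the window.
Step 5: 85 days after 30 October 2013 (when the examination under oath is completed) is 23 January 2014; completed 1 November 2013, before the deadline.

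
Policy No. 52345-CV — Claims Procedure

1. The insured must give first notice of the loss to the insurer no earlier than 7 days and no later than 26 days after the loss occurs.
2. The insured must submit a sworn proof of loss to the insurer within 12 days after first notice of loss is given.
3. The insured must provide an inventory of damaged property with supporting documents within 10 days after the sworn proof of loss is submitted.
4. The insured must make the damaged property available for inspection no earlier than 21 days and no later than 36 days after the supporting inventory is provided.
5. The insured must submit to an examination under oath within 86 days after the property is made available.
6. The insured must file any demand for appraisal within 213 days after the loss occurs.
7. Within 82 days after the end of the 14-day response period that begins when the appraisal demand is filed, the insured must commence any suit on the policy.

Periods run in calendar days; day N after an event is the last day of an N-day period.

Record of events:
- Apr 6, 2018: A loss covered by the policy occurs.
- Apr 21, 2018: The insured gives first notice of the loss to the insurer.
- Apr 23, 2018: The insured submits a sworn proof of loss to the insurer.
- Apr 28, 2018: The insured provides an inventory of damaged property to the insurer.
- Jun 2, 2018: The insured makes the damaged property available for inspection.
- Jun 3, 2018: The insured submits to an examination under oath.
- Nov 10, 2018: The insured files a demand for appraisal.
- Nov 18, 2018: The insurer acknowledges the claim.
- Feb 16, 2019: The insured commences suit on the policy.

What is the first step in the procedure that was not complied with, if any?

Step 1 — 7 and 26 days from Apr 6, 2018 (when the loss occurs) are Apr 13, 2018 and May 2, 2018 respectively; done Apr 21, 2018 — within the window.
Step 2 — counting 12 days from Apr 21, 2018 (when first notice of loss is given) gives a deadline of May 3, 2018; Apr 23, 2018 is within that limit.
Step 3 — counting 10 days from Apr 23, 2018 (when the sworn proof of loss is submitted) gives a deadline of May 3, 2018; Apr 28, 2018 is within that limit.
Step 4 — 21 and 36 days from Apr 28, 2018 (when the supporting inventory is provided) are May 19, 2018 and Jun 3, 2018 respectively; done Jun 2, 2018, which is between those dates.
Step 5 — counting 86 days from Jun 2, 2018 (when the property is made available) gives a deadline of Aug 27, 2018; done Jun 3, 2018 — timely.
Step 6 — counting 213 days from Apr 6, 2018 (when the loss occurs) gives a deadline of Nov 5, 2018; Nov 10, 2018 misses that deadline by 5 days.
The procedure was therefore not followed at step 6.

Step 6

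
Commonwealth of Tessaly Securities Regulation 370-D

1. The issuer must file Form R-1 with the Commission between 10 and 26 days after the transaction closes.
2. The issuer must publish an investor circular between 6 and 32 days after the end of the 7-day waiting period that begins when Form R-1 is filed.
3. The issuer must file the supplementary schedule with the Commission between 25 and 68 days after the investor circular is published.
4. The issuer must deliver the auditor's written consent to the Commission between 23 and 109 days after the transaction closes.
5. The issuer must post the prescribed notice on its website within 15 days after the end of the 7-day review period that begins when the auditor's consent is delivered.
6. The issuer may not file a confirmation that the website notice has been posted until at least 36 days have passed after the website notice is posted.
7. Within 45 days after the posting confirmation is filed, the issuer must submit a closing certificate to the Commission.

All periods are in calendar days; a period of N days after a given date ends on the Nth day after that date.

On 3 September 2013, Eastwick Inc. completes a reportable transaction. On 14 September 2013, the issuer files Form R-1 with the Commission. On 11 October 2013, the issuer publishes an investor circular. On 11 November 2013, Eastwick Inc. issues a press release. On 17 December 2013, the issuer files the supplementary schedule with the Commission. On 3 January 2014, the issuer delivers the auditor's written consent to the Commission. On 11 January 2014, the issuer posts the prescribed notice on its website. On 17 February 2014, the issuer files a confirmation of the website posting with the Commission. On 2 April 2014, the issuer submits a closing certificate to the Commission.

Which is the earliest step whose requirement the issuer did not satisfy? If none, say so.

Step 4

Step 1: the window is 10–26 days after 3 September 2013 (when the transaction closes), so 13 September 2013 through 29 September 2013; done 14 September 2013 — within the window.
Step 2: the window is 6–32 days after 21 September 2013 (end of the 7-day waiting period, which began when Form R-1 is filed on 14 September 2013), so 27 September 2013 through 23 October 2013; done 11 October 2013 — within the window.
Step 3: the window is 25–68 days after 11 October 2013 (when the investor circular is published), so 5 November 2013 through 18 December 2013; done 17 December 2013, which is between those dates.
Step 4: the window is 23–109 days after 3 September 2013 (when the transaction closes), so 26 September 2013 through 21 December 2013; 3 January 2014 is 13 days past the end of the window.
The analysis stops there.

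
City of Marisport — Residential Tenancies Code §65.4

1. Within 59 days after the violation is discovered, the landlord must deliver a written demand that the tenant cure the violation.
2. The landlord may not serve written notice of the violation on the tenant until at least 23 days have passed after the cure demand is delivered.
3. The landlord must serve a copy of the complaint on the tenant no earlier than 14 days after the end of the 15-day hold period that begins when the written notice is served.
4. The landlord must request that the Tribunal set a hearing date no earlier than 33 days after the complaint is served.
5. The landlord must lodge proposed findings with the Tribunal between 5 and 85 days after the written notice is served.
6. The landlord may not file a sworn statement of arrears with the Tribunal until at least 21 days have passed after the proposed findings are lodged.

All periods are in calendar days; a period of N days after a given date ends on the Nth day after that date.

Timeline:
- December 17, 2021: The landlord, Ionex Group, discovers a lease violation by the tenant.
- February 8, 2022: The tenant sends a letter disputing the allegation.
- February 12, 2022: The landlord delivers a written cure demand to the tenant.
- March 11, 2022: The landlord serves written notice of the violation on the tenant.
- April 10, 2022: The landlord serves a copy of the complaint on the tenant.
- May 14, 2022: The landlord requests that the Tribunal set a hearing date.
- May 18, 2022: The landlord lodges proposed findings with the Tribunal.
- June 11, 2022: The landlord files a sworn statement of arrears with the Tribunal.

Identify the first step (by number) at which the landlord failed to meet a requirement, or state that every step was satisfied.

Step 1 — counting 59 days from December 17, 2021 (when the violation is discovered) gives a deadline of February 14, 2022; done February 12, 2022 — timely.
Step 2 — must wait 23 days from February 12, 2022 (when the cure demand is delivered), so not before March 7, 2022; March 11, 2022 is on or after that date.
Step 3 — must wait 14 days from March 26, 2022 (end of the 15-day hold period, which began when the written notice is served on March 11, 2022), so not before April 9, 2022; done April 10, 2022, after the minimum wait.
Step 4 — must wait 33 days from April 10, 2022 (when the complaint is served), so not before May 13, 2022; done May 14, 2022, after the minimum wait.
Step 5 — 5 and 85 days from March 11, 2022 (when the written notice is served) are March 16, 2022 and June 4, 2022 respectively; May 18, 2022 falls inside that range.
Step 6 — must wait 21 days from May 18, 2022 (when the proposed findings are lodged), so not before June 8, 2022; June 11, 2022 is on or after that date.

None — every step was satisfied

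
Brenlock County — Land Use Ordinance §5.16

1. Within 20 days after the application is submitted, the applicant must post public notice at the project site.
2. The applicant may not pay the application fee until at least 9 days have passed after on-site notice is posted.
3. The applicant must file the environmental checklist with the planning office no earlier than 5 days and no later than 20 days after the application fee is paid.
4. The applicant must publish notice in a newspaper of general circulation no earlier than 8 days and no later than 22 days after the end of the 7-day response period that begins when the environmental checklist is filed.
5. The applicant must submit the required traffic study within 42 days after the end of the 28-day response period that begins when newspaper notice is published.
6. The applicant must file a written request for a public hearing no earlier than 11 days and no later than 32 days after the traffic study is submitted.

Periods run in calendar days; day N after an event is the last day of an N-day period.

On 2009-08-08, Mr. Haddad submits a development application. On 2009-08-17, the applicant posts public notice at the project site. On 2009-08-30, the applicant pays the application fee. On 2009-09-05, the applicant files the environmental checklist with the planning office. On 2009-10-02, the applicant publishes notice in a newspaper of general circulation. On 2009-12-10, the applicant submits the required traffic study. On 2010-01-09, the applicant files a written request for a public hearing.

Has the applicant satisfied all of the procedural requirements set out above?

Yes

(1) due by 2009-08-08 + 20 days = 2009-08-28; completed 2009-08-17, before the deadline.
(2) permitted from 2009-08-17 + 9 days = 2009-08-26 onward; done 2009-08-30 — permitted.
(3) the permitted window runs from 2009-08-30 + 5 = 2009-09-04 to 2009-08-30 + 20 = 2009-09-19; done 2009-09-05 — within the window.
(4) the permitted window runs from 2009-09-12 + 8 = 2009-09-20 to 2009-09-12 + 22 = 2009-10-04; 2009-10-02 falls inside that range.
(5) due by 2009-10-30 + 42 days = 2009-12-11; done 2009-12-10 — timely.
(6) the permitted window runs from 2009-12-10 + 11 = 2009-12-21 to 2009-12-10 + 32 = 2010-01-11; done 2010-01-09 — within the window.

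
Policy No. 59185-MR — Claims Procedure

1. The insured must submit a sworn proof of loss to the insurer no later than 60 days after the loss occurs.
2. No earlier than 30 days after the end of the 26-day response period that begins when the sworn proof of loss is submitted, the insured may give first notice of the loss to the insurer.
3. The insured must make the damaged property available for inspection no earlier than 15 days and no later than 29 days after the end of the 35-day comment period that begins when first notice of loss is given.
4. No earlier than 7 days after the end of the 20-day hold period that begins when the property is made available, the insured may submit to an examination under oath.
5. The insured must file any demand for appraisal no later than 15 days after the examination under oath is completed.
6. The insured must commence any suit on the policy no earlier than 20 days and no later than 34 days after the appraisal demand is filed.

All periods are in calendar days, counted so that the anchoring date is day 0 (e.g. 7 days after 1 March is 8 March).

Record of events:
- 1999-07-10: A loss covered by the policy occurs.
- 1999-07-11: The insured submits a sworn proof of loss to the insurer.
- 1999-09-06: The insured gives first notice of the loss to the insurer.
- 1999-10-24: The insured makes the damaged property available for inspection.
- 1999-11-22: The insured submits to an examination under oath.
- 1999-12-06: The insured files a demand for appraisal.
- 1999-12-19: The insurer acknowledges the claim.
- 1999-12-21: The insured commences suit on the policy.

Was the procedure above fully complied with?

No

(1) due by 1999-07-10 + 60 days = 1999-09-08; done 1999-07-11 — timely.
(2) permitted from 1999-08-06 + 30 days = 1999-09-05 onward; 1999-09-06 is on or after that date.
(3) the permitted window runs from 1999-10-11 + 15 = 1999-10-26 to 1999-10-11 + 29 = 1999-11-09; done 1999-10-24 — 2 days before the window opened.
That is the first point of non-compliance.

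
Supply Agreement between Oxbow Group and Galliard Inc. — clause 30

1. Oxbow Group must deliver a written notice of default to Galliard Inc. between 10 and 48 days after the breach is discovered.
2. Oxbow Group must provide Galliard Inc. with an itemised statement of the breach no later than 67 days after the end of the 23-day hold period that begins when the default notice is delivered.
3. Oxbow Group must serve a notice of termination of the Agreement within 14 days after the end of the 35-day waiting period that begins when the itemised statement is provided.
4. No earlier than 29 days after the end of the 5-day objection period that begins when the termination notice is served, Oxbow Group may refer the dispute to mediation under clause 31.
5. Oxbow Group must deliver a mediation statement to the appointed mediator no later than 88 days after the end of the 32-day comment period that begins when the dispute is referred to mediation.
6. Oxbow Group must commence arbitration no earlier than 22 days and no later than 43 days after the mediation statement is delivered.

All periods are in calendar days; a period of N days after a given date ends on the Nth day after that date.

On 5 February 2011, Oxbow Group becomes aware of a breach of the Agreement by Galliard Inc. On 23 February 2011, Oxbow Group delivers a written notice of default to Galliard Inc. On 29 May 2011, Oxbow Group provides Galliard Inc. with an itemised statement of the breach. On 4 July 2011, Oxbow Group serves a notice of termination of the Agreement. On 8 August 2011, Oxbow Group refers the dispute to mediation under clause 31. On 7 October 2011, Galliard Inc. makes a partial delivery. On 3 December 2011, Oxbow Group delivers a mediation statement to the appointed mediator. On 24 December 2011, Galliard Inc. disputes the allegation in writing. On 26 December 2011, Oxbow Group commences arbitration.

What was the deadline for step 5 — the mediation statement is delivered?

6 December 2011

The dispute is referred to mediation on 8 August 2011; the 32-day comment period therefore ends 9 September 2011, and step 5 runs from that date. 88 days after 9 September 2011 is 6 December 2011.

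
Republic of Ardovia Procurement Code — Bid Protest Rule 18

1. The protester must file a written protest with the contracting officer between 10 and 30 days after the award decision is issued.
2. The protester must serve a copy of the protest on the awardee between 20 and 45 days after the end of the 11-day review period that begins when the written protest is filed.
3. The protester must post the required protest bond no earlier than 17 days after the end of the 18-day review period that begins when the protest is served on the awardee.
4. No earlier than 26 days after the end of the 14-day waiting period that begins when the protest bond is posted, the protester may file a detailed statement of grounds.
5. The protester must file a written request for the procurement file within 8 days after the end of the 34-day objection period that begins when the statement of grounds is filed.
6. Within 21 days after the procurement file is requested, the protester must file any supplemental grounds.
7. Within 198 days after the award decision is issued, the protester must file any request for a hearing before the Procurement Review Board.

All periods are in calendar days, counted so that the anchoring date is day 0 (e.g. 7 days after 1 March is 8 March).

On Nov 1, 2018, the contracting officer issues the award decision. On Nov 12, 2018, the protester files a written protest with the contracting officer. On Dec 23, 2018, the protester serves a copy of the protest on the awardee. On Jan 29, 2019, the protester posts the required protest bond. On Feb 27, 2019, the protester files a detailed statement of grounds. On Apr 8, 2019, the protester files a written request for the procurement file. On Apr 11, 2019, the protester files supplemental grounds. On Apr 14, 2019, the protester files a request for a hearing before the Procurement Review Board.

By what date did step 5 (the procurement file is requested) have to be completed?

Apr 10, 2019

The statement of grounds is filed on Feb 27, 2019; the 34-day objection period therefore ends Apr 2, 2019, and step 5 runs from that date. 8 days after Apr 2, 2019 is Apr 10, 2019.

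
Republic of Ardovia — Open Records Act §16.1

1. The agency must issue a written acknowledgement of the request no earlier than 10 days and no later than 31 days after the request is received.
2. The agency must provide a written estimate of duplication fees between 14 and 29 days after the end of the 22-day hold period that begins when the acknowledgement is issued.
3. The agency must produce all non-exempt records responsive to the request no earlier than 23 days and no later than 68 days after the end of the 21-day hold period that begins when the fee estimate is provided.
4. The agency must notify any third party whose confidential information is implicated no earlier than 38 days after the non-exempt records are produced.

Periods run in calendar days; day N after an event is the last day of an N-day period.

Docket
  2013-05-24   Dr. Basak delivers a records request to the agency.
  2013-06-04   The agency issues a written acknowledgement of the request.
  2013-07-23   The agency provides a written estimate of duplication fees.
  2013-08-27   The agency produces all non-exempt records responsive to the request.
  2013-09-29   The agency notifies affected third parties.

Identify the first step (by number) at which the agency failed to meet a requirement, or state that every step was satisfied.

Step 3

Step 1: the window is 10–31 days after 2013-05-24 (when the request is received), so 2013-06-03 through 2013-06-24; 2013-06-04 falls inside that range.
Step 2: the window is 14–29 days after 2013-06-26 (end of the 22-day hold period, which began when the acknowledgement is issued on 2013-06-04), so 2013-07-10 through 2013-07-25; done 2013-07-23, which is between those dates.
Step 3: the window is 23–68 days after 2013-08-13 (end of the 21-day hold period, which began when the fee estimate is provided on 2013-07-23), so 2013-09-05 through 2013-10-20; done 2013-08-27 — 9 days before the window opened.
Later steps need not be reached.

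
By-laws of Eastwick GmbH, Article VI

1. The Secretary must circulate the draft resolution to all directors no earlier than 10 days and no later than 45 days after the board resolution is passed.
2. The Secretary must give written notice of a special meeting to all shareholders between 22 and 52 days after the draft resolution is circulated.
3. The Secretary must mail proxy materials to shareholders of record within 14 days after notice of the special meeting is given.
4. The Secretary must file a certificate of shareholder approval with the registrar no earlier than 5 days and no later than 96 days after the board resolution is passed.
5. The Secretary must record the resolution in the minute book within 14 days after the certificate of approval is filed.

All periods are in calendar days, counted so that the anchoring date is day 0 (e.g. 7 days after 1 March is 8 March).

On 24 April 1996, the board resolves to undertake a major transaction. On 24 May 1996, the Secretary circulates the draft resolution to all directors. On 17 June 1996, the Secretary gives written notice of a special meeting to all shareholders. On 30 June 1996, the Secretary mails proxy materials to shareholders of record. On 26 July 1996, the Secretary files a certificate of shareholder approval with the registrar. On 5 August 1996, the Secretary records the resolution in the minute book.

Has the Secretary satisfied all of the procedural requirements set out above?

Yes

(1) the permitted window runs from 24 April 1996 + 10 = 4 May 1996 to 24 April 1996 + 45 = 8 June 1996; 24 May 1996 falls inside that range.
(2) the permitted window runs from 24 May 1996 + 22 = 15 June 1996 to 24 May 1996 + 52 = 15 July 1996; done 17 June 1996, which is between those dates.
(3) due by 17 June 1996 + 14 days = 1 July 1996; completed 30 June 1996, before the deadline.
(4) the permitted window runs from 24 April 1996 + 5 = 29 April 1996 to 24 April 1996 + 96 = 29 July 1996; done 26 July 1996, which is between those dates.
(5) due by 26 July 1996 + 14 days = 9 August 1996; completed 5 August 1996, before the deadline.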